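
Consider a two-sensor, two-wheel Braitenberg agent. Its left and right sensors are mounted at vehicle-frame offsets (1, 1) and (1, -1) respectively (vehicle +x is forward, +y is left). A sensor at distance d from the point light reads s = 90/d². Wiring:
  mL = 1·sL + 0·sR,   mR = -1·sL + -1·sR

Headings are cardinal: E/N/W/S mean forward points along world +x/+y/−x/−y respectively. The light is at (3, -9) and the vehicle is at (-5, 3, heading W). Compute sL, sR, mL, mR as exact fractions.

left sensor world pos  = (-6, 2); dL² = 202
right sensor world pos = (-6, 4); dR² = 250
sL = 90/202 = 45/101
sR = 90/250 = 9/25
mL = 1·sL + 0·sR = 45/101
mR = -1·sL + -1·sR = -2034/2525

45/101 9/25 45/101 -2034/2525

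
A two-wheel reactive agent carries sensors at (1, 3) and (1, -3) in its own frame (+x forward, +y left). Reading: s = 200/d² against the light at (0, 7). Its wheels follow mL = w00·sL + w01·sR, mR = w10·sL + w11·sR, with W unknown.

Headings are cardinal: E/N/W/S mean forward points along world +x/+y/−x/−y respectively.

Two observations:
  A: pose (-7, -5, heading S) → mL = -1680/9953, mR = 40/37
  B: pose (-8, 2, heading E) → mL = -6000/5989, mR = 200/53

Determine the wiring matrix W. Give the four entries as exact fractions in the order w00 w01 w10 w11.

-1/2 1/2 1 0

obs A: pose=(-7,-5,S) → sL=40/37, sR=200/269, mL=-1680/9953, mR=40/37
obs B: pose=(-8,2,E) → sL=200/53, sR=200/113, mL=-6000/5989, mR=200/53
sensor matrix S = [[40/37, 200/269], [200/53, 200/113]]; det S = -53184000/59608517
solve [mL_A; mL_B] = S·[w00; w01] and [mR_A; mR_B] = S·[w10; w11]:
  w00 = -1/2, w01 = 1/2, w10 = 1, w11 = 0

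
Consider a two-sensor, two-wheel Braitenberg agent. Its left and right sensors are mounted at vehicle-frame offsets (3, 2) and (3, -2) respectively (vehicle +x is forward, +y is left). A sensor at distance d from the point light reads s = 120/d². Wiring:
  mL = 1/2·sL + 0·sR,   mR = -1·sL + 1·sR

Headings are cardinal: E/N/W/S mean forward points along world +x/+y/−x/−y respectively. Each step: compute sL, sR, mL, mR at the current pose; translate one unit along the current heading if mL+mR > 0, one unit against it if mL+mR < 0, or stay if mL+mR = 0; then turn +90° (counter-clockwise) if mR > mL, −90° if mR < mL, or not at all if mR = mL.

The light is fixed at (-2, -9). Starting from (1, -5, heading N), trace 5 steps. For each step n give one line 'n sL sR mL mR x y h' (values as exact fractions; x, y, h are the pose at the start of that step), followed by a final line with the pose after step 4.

0 12/5 60/37 6/5 -144/185 1 -5 N
1 24/17 8/3 12/17 64/51 1 -4 E
2 30/17 6/5 15/17 -48/85 2 -4 N
3 120/113 24/13 60/113 1152/1469 2 -3 E
4 4/3 12/13 2/3 -16/39 3 -3 N
final 3 -2 E

n=0: pose=(1,-5,N); sL=12/5, sR=60/37; mL=6/5, mR=-144/185; mL+mR=78/185 → advance +1; mR−mL=-366/185 → turn -1·90°
n=1: pose=(1,-4,E); sL=24/17, sR=8/3; mL=12/17, mR=64/51; mL+mR=100/51 → advance +1; mR−mL=28/51 → turn +1·90°
n=2: pose=(2,-4,N); sL=30/17, sR=6/5; mL=15/17, mR=-48/85; mL+mR=27/85 → advance +1; mR−mL=-123/85 → turn -1·90°
n=3: pose=(2,-3,E); sL=120/113, sR=24/13; mL=60/113, mR=1152/1469; mL+mR=1932/1469 → advance +1; mR−mL=372/1469 → turn +1·90°
n=4: pose=(3,-3,N); sL=4/3, sR=12/13; mL=2/3, mR=-16/39; mL+mR=10/39 → advance +1; mR−mL=-14/13 → turn -1·90°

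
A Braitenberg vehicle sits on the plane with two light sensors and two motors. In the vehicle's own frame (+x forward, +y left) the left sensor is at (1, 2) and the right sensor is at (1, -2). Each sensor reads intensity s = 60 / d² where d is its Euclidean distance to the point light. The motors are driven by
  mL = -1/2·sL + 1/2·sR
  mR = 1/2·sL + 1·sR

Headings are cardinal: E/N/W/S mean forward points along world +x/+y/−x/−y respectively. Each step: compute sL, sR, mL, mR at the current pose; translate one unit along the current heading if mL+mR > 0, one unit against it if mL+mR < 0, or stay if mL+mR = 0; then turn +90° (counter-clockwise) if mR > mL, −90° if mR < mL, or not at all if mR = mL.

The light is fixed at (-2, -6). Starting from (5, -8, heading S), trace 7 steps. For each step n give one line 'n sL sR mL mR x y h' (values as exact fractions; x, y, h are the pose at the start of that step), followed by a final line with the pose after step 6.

n=0: pose=(5,-8,S); sL=2/3, sR=30/17; mL=28/51, mR=107/51; mL+mR=45/17 → advance +1; mR−mL=79/51 → turn +1·90°
n=1: pose=(5,-9,E); sL=12/13, sR=60/89; mL=-144/1157, mR=1314/1157; mL+mR=90/89 → advance +1; mR−mL=1458/1157 → turn +1·90°
n=2: pose=(6,-9,N); sL=3/2, sR=15/26; mL=-6/13, mR=69/52; mL+mR=45/52 → advance +1; mR−mL=93/52 → turn +1·90°
n=3: pose=(6,-8,W); sL=12/13, sR=60/49; mL=96/637, mR=1074/637; mL+mR=90/49 → advance +1; mR−mL=978/637 → turn +1·90°
n=4: pose=(5,-8,S); sL=2/3, sR=30/17; mL=28/51, mR=107/51; mL+mR=45/17 → advance +1; mR−mL=79/51 → turn +1·90°
n=5: pose=(5,-9,E); sL=12/13, sR=60/89; mL=-144/1157, mR=1314/1157; mL+mR=90/89 → advance +1; mR−mL=1458/1157 → turn +1·90°
n=6: pose=(6,-9,N); sL=3/2, sR=15/26; mL=-6/13, mR=69/52; mL+mR=45/52 → advance +1; mR−mL=93/52 → turn +1·90°

0 2/3 30/17 28/51 107/51 5 -8 S
1 12/13 60/89 -144/1157 1314/1157 5 -9 E
2 3/2 15/26 -6/13 69/52 6 -9 N
3 12/13 60/49 96/637 1074/637 6 -8 W
4 2/3 30/17 28/51 107/51 5 -8 S
5 12/13 60/89 -144/1157 1314/1157 5 -9 E
6 3/2 15/26 -6/13 69/52 6 -9 N
final 6 -8 W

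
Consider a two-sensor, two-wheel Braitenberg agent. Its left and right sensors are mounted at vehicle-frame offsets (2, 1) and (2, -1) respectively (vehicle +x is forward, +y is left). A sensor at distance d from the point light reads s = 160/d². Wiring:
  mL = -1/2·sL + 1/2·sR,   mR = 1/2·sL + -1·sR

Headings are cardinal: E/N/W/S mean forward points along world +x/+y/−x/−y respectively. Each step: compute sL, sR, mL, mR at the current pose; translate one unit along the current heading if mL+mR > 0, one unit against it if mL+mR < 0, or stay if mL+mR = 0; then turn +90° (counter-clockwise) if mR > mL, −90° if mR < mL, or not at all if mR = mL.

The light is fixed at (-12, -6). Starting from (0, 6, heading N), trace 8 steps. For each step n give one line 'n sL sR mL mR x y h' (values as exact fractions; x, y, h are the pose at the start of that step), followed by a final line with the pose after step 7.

n=0: pose=(0,6,N); sL=160/317, sR=32/73; mL=-768/23141, mR=-4304/23141; mL+mR=-16/73 → advance -1; mR−mL=-3536/23141 → turn -1·90°
n=1: pose=(0,5,E); sL=8/17, sR=20/37; mL=22/629, mR=-192/629; mL+mR=-10/37 → advance -1; mR−mL=-214/629 → turn -1·90°
n=2: pose=(-1,5,S); sL=32/45, sR=160/181; mL=704/8145, mR=-4304/8145; mL+mR=-80/181 → advance -1; mR−mL=-5008/8145 → turn -1·90°
n=3: pose=(-1,6,W); sL=80/101, sR=16/25; mL=-192/2525, mR=-616/2525; mL+mR=-8/25 → advance -1; mR−mL=-424/2525 → turn -1·90°
n=4: pose=(0,6,N); sL=160/317, sR=32/73; mL=-768/23141, mR=-4304/23141; mL+mR=-16/73 → advance -1; mR−mL=-3536/23141 → turn -1·90°
n=5: pose=(0,5,E); sL=8/17, sR=20/37; mL=22/629, mR=-192/629; mL+mR=-10/37 → advance -1; mR−mL=-214/629 → turn -1·90°
n=6: pose=(-1,5,S); sL=32/45, sR=160/181; mL=704/8145, mR=-4304/8145; mL+mR=-80/181 → advance -1; mR−mL=-5008/8145 → turn -1·90°
n=7: pose=(-1,6,W); sL=80/101, sR=16/25; mL=-192/2525, mR=-616/2525; mL+mR=-8/25 → advance -1; mR−mL=-424/2525 → turn -1·90°

0 160/317 32/73 -768/23141 -4304/23141 0 6 N
1 8/17 20/37 22/629 -192/629 0 5 E
2 32/45 160/181 704/8145 -4304/8145 -1 5 S
3 80/101 16/25 -192/2525 -616/2525 -1 6 W
4 160/317 32/73 -768/23141 -4304/23141 0 6 N
5 8/17 20/37 22/629 -192/629 0 5 E
6 32/45 160/181 704/8145 -4304/8145 -1 5 S
7 80/101 16/25 -192/2525 -616/2525 -1 6 W
final 0 6 N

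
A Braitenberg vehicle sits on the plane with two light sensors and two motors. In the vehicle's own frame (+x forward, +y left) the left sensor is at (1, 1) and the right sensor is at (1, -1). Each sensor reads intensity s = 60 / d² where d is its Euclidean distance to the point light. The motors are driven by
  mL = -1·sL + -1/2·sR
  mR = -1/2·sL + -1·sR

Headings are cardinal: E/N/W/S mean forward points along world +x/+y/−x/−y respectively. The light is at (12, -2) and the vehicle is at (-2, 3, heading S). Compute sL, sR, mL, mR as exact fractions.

12/37 60/241 -4002/8917 -3666/8917

left sensor world pos  = (-1, 2); dL² = 185
right sensor world pos = (-3, 2); dR² = 241
sL = 60/185 = 12/37
sR = 60/241 = 60/241
mL = -1·sL + -1/2·sR = -4002/8917
mR = -1/2·sL + -1·sR = -3666/8917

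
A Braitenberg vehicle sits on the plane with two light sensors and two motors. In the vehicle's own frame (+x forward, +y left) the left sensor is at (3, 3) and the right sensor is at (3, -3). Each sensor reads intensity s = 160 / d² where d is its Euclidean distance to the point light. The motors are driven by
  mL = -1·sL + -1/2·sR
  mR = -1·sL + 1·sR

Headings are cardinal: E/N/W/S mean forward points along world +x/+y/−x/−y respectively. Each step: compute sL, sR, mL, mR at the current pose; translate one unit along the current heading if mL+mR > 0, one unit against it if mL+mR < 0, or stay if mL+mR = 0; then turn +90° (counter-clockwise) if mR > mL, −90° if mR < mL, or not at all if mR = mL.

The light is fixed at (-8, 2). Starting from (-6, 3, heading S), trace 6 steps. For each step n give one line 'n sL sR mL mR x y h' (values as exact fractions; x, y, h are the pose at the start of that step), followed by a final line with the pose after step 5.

0 160/29 32 -624/29 768/29 -6 3 S
1 80/17 80/17 -120/17 0 -6 2 E
2 160/13 32/5 -1008/65 -384/65 -7 2 N
3 8 20 -18 12 -7 1 W
4 160/41 160/17 -6000/697 3840/697 -6 1 S
5 80/17 80/17 -120/17 0 -6 2 E
final -7 2 N

n=0: pose=(-6,3,S); sL=160/29, sR=32; mL=-624/29, mR=768/29; mL+mR=144/29 → advance +1; mR−mL=48 → turn +1·90°
n=1: pose=(-6,2,E); sL=80/17, sR=80/17; mL=-120/17, mR=0; mL+mR=-120/17 → advance -1; mR−mL=120/17 → turn +1·90°
n=2: pose=(-7,2,N); sL=160/13, sR=32/5; mL=-1008/65, mR=-384/65; mL+mR=-1392/65 → advance -1; mR−mL=48/5 → turn +1·90°
n=3: pose=(-7,1,W); sL=8, sR=20; mL=-18, mR=12; mL+mR=-6 → advance -1; mR−mL=30 → turn +1·90°
n=4: pose=(-6,1,S); sL=160/41, sR=160/17; mL=-6000/697, mR=3840/697; mL+mR=-2160/697 → advance -1; mR−mL=240/17 → turn +1·90°
n=5: pose=(-6,2,E); sL=80/17, sR=80/17; mL=-120/17, mR=0; mL+mR=-120/17 → advance -1; mR−mL=120/17 → turn +1·90°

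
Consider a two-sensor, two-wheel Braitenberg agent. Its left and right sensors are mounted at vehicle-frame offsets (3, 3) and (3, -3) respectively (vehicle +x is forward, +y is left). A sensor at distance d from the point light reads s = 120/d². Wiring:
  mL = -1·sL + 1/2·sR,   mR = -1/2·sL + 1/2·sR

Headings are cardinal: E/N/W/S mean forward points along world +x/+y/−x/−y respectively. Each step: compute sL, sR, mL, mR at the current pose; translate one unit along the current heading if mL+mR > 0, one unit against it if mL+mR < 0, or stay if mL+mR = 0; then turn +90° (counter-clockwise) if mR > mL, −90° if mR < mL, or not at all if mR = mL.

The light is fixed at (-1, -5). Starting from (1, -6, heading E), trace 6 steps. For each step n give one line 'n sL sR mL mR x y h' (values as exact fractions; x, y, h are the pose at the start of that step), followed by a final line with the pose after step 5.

0 120/29 120/41 -3180/1189 -720/1189 1 -6 E
1 15 6 -12 -9/2 0 -6 N
2 120/29 24 228/29 288/29 0 -7 W
3 60/17 60/17 -30/17 0 -1 -7 S
4 120/13 24/5 -444/65 -144/65 -1 -6 E
5 6 15 3/2 9/2 -2 -6 N
final -2 -5 W

n=0: pose=(1,-6,E); sL=120/29, sR=120/41; mL=-3180/1189, mR=-720/1189; mL+mR=-3900/1189 → advance -1; mR−mL=60/29 → turn +1·90°
n=1: pose=(0,-6,N); sL=15, sR=6; mL=-12, mR=-9/2; mL+mR=-33/2 → advance -1; mR−mL=15/2 → turn +1·90°
n=2: pose=(0,-7,W); sL=120/29, sR=24; mL=228/29, mR=288/29; mL+mR=516/29 → advance +1; mR−mL=60/29 → turn +1·90°
n=3: pose=(-1,-7,S); sL=60/17, sR=60/17; mL=-30/17, mR=0; mL+mR=-30/17 → advance -1; mR−mL=30/17 → turn +1·90°
n=4: pose=(-1,-6,E); sL=120/13, sR=24/5; mL=-444/65, mR=-144/65; mL+mR=-588/65 → advance -1; mR−mL=60/13 → turn +1·90°
n=5: pose=(-2,-6,N); sL=6, sR=15; mL=3/2, mR=9/2; mL+mR=6 → advance +1; mR−mL=3 → turn +1·90°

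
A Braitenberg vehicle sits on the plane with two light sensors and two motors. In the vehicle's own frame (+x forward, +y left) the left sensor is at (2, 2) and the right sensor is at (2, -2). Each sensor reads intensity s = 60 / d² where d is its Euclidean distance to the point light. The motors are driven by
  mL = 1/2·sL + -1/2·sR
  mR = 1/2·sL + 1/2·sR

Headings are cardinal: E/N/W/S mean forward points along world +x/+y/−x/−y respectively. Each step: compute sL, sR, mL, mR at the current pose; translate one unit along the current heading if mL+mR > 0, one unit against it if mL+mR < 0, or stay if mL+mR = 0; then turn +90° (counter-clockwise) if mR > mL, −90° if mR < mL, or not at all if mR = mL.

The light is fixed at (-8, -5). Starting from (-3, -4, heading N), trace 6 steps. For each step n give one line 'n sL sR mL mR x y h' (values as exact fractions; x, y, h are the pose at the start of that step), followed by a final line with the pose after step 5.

n=0: pose=(-3,-4,N); sL=10/3, sR=30/29; mL=100/87, mR=190/87; mL+mR=10/3 → advance +1; mR−mL=30/29 → turn +1·90°
n=1: pose=(-3,-3,W); sL=20/3, sR=12/5; mL=32/15, mR=68/15; mL+mR=20/3 → advance +1; mR−mL=12/5 → turn +1·90°
n=2: pose=(-4,-3,S); sL=5/3, sR=15; mL=-20/3, mR=25/3; mL+mR=5/3 → advance +1; mR−mL=15 → turn +1·90°
n=3: pose=(-4,-4,E); sL=4/3, sR=60/37; mL=-16/111, mR=164/111; mL+mR=4/3 → advance +1; mR−mL=60/37 → turn +1·90°
n=4: pose=(-3,-4,N); sL=10/3, sR=30/29; mL=100/87, mR=190/87; mL+mR=10/3 → advance +1; mR−mL=30/29 → turn +1·90°
n=5: pose=(-3,-3,W); sL=20/3, sR=12/5; mL=32/15, mR=68/15; mL+mR=20/3 → advance +1; mR−mL=12/5 → turn +1·90°

0 10/3 30/29 100/87 190/87 -3 -4 N
1 20/3 12/5 32/15 68/15 -3 -3 W
2 5/3 15 -20/3 25/3 -4 -3 S
3 4/3 60/37 -16/111 164/111 -4 -4 E
4 10/3 30/29 100/87 190/87 -3 -4 N
5 20/3 12/5 32/15 68/15 -3 -3 W
final -4 -3 S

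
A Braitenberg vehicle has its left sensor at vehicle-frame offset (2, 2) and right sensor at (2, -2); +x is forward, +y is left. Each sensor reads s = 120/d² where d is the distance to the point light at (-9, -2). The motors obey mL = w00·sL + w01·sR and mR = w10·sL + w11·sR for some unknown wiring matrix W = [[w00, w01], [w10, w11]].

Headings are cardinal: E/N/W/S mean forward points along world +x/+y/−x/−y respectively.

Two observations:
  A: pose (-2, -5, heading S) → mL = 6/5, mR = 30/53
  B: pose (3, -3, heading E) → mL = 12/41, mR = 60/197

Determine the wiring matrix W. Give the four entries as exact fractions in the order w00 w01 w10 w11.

0 1/2 1/2 0

obs A: pose=(-2,-5,S) → sL=60/53, sR=12/5, mL=6/5, mR=30/53
obs B: pose=(3,-3,E) → sL=120/197, sR=24/41, mL=12/41, mR=60/197
sensor matrix S = [[60/53, 12/5], [120/197, 24/41]]; det S = -342144/428081
solve [mL_A; mL_B] = S·[w00; w01] and [mR_A; mR_B] = S·[w10; w11]:
  w00 = 0, w01 = 1/2, w10 = 1/2, w11 = 0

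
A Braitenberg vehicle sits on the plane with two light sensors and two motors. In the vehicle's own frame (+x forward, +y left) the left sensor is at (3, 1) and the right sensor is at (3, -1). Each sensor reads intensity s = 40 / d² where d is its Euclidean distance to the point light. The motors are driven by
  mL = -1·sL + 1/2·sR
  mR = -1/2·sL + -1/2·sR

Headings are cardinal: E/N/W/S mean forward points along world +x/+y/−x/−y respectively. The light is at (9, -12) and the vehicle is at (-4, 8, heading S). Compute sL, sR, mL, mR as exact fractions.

left sensor world pos  = (-3, 5); dL² = 433
right sensor world pos = (-5, 5); dR² = 485
sL = 40/433 = 40/433
sR = 40/485 = 8/97
mL = -1·sL + 1/2·sR = -2148/42001
mR = -1/2·sL + -1/2·sR = -3672/42001

40/433 8/97 -2148/42001 -3672/42001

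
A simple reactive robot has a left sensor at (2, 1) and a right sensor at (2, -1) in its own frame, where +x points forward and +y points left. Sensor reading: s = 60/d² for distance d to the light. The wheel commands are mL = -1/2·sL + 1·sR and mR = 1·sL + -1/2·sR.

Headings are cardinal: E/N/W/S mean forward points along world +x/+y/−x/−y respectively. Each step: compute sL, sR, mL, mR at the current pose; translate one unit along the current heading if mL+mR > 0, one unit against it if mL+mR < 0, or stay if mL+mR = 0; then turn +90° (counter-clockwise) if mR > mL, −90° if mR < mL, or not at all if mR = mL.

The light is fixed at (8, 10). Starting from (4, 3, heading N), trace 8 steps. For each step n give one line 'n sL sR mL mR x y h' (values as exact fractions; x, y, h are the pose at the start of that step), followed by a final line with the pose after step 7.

0 6/5 30/17 99/85 27/85 4 3 N
1 60/29 60/53 150/1537 2310/1537 4 4 E
2 15/8 3 33/16 3/8 5 4 N
3 60/17 60/37 -90/629 1710/629 5 5 E
4 10/3 6 13/3 1/3 6 5 N
5 20/3 12/5 -14/15 82/15 6 6 E
6 15/2 15 45/4 0 7 6 N
7 12 60/17 -42/17 174/17 7 7 E
final 8 7 N

n=0: pose=(4,3,N); sL=6/5, sR=30/17; mL=99/85, mR=27/85; mL+mR=126/85 → advance +1; mR−mL=-72/85 → turn -1·90°
n=1: pose=(4,4,E); sL=60/29, sR=60/53; mL=150/1537, mR=2310/1537; mL+mR=2460/1537 → advance +1; mR−mL=2160/1537 → turn +1·90°
n=2: pose=(5,4,N); sL=15/8, sR=3; mL=33/16, mR=3/8; mL+mR=39/16 → advance +1; mR−mL=-27/16 → turn -1·90°
n=3: pose=(5,5,E); sL=60/17, sR=60/37; mL=-90/629, mR=1710/629; mL+mR=1620/629 → advance +1; mR−mL=1800/629 → turn +1·90°
n=4: pose=(6,5,N); sL=10/3, sR=6; mL=13/3, mR=1/3; mL+mR=14/3 → advance +1; mR−mL=-4 → turn -1·90°
n=5: pose=(6,6,E); sL=20/3, sR=12/5; mL=-14/15, mR=82/15; mL+mR=68/15 → advance +1; mR−mL=32/5 → turn +1·90°
n=6: pose=(7,6,N); sL=15/2, sR=15; mL=45/4, mR=0; mL+mR=45/4 → advance +1; mR−mL=-45/4 → turn -1·90°
n=7: pose=(7,7,E); sL=12, sR=60/17; mL=-42/17, mR=174/17; mL+mR=132/17 → advance +1; mR−mL=216/17 → turn +1·90°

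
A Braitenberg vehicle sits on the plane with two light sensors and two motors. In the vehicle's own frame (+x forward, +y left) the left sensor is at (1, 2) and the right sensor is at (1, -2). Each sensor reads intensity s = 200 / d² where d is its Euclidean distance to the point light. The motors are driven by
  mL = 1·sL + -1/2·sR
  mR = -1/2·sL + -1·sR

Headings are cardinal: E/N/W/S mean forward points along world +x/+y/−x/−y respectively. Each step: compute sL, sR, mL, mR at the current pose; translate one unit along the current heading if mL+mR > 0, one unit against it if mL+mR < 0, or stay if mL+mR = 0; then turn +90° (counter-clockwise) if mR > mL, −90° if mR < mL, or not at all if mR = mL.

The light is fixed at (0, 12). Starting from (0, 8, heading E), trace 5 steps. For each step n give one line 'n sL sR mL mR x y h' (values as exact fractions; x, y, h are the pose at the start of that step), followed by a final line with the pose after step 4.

0 40 200/37 1380/37 -940/37 0 8 E
1 100/17 100/13 450/221 -2350/221 1 8 S
2 8 200 -92 -204 1 9 W
3 50 10 45 -35 2 9 N
4 200/9 8 164/9 -172/9 2 10 E
final 1 10 S

n=0: pose=(0,8,E); sL=40, sR=200/37; mL=1380/37, mR=-940/37; mL+mR=440/37 → advance +1; mR−mL=-2320/37 → turn -1·90°
n=1: pose=(1,8,S); sL=100/17, sR=100/13; mL=450/221, mR=-2350/221; mL+mR=-1900/221 → advance -1; mR−mL=-2800/221 → turn -1·90°
n=2: pose=(1,9,W); sL=8, sR=200; mL=-92, mR=-204; mL+mR=-296 → advance -1; mR−mL=-112 → turn -1·90°
n=3: pose=(2,9,N); sL=50, sR=10; mL=45, mR=-35; mL+mR=10 → advance +1; mR−mL=-80 → turn -1·90°
n=4: pose=(2,10,E); sL=200/9, sR=8; mL=164/9, mR=-172/9; mL+mR=-8/9 → advance -1; mR−mL=-112/3 → turn -1·90°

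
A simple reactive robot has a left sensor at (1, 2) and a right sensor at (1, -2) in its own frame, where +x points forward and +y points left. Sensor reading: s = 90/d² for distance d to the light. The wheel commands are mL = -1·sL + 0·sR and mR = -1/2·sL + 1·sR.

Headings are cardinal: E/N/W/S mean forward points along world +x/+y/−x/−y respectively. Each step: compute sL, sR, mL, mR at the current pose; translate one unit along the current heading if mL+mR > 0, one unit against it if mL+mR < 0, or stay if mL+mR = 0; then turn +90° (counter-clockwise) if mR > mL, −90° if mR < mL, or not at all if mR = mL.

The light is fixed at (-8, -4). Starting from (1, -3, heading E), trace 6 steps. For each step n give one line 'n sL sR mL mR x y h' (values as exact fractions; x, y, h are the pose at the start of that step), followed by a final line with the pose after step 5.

0 90/109 90/101 -90/109 5265/11009 1 -3 E
1 9/4 45/52 -9/4 -27/104 0 -3 N
2 90/53 90/53 -90/53 45/53 0 -4 W
3 45/61 9/5 -45/61 873/610 1 -4 S
4 90/101 90/109 -90/101 4185/11009 1 -5 E
5 5/2 9/10 -5/2 -7/20 0 -5 N
final 0 -6 W

n=0: pose=(1,-3,E); sL=90/109, sR=90/101; mL=-90/109, mR=5265/11009; mL+mR=-3825/11009 → advance -1; mR−mL=14355/11009 → turn +1·90°
n=1: pose=(0,-3,N); sL=9/4, sR=45/52; mL=-9/4, mR=-27/104; mL+mR=-261/104 → advance -1; mR−mL=207/104 → turn +1·90°
n=2: pose=(0,-4,W); sL=90/53, sR=90/53; mL=-90/53, mR=45/53; mL+mR=-45/53 → advance -1; mR−mL=135/53 → turn +1·90°
n=3: pose=(1,-4,S); sL=45/61, sR=9/5; mL=-45/61, mR=873/610; mL+mR=423/610 → advance +1; mR−mL=1323/610 → turn +1·90°
n=4: pose=(1,-5,E); sL=90/101, sR=90/109; mL=-90/101, mR=4185/11009; mL+mR=-5625/11009 → advance -1; mR−mL=13995/11009 → turn +1·90°
n=5: pose=(0,-5,N); sL=5/2, sR=9/10; mL=-5/2, mR=-7/20; mL+mR=-57/20 → advance -1; mR−mL=43/20 → turn +1·90°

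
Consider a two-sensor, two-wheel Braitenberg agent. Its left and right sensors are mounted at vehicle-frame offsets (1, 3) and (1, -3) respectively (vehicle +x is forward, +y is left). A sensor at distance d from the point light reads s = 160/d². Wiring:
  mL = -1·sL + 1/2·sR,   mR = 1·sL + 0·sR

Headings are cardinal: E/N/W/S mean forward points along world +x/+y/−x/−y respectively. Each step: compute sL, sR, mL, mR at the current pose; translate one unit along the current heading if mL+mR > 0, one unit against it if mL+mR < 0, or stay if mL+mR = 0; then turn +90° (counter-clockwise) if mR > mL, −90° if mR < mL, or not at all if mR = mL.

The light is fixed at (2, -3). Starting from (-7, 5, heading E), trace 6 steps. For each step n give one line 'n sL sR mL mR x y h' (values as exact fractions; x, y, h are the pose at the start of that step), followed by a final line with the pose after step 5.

n=0: pose=(-7,5,E); sL=32/37, sR=160/89; mL=112/3293, mR=32/37; mL+mR=80/89 → advance +1; mR−mL=2736/3293 → turn +1·90°
n=1: pose=(-6,5,N); sL=80/101, sR=80/53; mL=-200/5353, mR=80/101; mL+mR=40/53 → advance +1; mR−mL=4440/5353 → turn +1·90°
n=2: pose=(-6,6,W); sL=160/117, sR=32/45; mL=-592/585, mR=160/117; mL+mR=16/45 → advance +1; mR−mL=464/195 → turn +1·90°
n=3: pose=(-7,6,S); sL=8/5, sR=10/13; mL=-79/65, mR=8/5; mL+mR=5/13 → advance +1; mR−mL=183/65 → turn +1·90°
n=4: pose=(-7,5,E); sL=32/37, sR=160/89; mL=112/3293, mR=32/37; mL+mR=80/89 → advance +1; mR−mL=2736/3293 → turn +1·90°
n=5: pose=(-6,5,N); sL=80/101, sR=80/53; mL=-200/5353, mR=80/101; mL+mR=40/53 → advance +1; mR−mL=4440/5353 → turn +1·90°

0 32/37 160/89 112/3293 32/37 -7 5 E
1 80/101 80/53 -200/5353 80/101 -6 5 N
2 160/117 32/45 -592/585 160/117 -6 6 W
3 8/5 10/13 -79/65 8/5 -7 6 S
4 32/37 160/89 112/3293 32/37 -7 5 E
5 80/101 80/53 -200/5353 80/101 -6 5 N
final -6 6 W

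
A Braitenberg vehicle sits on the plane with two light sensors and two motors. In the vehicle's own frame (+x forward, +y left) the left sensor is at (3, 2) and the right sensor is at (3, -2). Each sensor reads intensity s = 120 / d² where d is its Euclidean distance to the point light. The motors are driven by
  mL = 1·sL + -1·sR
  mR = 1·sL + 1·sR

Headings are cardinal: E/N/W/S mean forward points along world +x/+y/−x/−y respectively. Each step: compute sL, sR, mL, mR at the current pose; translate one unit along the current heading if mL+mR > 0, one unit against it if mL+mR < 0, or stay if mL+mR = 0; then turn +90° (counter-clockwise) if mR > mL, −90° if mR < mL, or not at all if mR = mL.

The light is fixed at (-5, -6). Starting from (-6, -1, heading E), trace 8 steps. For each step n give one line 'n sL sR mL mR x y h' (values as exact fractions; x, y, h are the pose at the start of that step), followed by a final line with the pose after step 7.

n=0: pose=(-6,-1,E); sL=120/53, sR=120/13; mL=-4800/689, mR=7920/689; mL+mR=240/53 → advance +1; mR−mL=240/13 → turn +1·90°
n=1: pose=(-5,-1,N); sL=30/17, sR=30/17; mL=0, mR=60/17; mL+mR=60/17 → advance +1; mR−mL=60/17 → turn +1·90°
n=2: pose=(-5,0,W); sL=24/5, sR=120/73; mL=1152/365, mR=2352/365; mL+mR=48/5 → advance +1; mR−mL=240/73 → turn +1·90°
n=3: pose=(-6,0,S); sL=12, sR=20/3; mL=16/3, mR=56/3; mL+mR=24 → advance +1; mR−mL=40/3 → turn +1·90°
n=4: pose=(-6,-1,E); sL=120/53, sR=120/13; mL=-4800/689, mR=7920/689; mL+mR=240/53 → advance +1; mR−mL=240/13 → turn +1·90°
n=5: pose=(-5,-1,N); sL=30/17, sR=30/17; mL=0, mR=60/17; mL+mR=60/17 → advance +1; mR−mL=60/17 → turn +1·90°
n=6: pose=(-5,0,W); sL=24/5, sR=120/73; mL=1152/365, mR=2352/365; mL+mR=48/5 → advance +1; mR−mL=240/73 → turn +1·90°
n=7: pose=(-6,0,S); sL=12, sR=20/3; mL=16/3, mR=56/3; mL+mR=24 → advance +1; mR−mL=40/3 → turn +1·90°

0 120/53 120/13 -4800/689 7920/689 -6 -1 E
1 30/17 30/17 0 60/17 -5 -1 N
2 24/5 120/73 1152/365 2352/365 -5 0 W
3 12 20/3 16/3 56/3 -6 0 S
4 120/53 120/13 -4800/689 7920/689 -6 -1 E
5 30/17 30/17 0 60/17 -5 -1 N
6 24/5 120/73 1152/365 2352/365 -5 0 W
7 12 20/3 16/3 56/3 -6 0 S
final -6 -1 E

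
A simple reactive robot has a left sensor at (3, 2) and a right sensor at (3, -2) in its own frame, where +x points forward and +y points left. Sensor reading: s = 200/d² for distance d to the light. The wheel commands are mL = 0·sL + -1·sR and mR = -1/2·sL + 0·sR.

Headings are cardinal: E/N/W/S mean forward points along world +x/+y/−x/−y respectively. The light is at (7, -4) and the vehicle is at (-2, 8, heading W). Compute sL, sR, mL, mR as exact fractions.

50/61 10/17 -10/17 -25/61

left sensor world pos  = (-5, 6); dL² = 244
right sensor world pos = (-5, 10); dR² = 340
sL = 200/244 = 50/61
sR = 200/340 = 10/17
mL = 0·sL + -1·sR = -10/17
mR = -1/2·sL + 0·sR = -25/61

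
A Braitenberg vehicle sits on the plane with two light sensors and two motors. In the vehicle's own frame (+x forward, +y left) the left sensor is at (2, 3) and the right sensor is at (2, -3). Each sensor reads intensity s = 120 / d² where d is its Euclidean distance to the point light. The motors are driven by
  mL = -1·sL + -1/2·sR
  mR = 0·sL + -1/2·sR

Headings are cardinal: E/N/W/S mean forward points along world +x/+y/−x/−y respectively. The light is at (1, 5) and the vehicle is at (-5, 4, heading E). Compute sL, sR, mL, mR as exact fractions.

left sensor world pos  = (-3, 7); dL² = 20
right sensor world pos = (-3, 1); dR² = 32
sL = 120/20 = 6
sR = 120/32 = 15/4
mL = -1·sL + -1/2·sR = -63/8
mR = 0·sL + -1/2·sR = -15/8

6 15/4 -63/8 -15/8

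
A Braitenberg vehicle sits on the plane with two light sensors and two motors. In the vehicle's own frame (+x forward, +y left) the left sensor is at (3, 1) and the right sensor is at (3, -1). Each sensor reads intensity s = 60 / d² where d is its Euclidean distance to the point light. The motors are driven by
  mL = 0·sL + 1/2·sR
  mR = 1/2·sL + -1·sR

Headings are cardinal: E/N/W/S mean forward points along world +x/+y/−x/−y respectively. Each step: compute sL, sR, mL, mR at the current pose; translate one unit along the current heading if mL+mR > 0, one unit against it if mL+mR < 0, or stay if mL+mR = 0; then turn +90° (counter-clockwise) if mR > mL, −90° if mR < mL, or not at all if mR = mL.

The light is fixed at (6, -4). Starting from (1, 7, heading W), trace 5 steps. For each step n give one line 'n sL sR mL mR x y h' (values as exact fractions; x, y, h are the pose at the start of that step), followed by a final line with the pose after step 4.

0 15/41 15/52 15/104 -225/2132 1 7 W
1 12/49 60/221 30/221 -1614/10829 0 7 N
2 6/13 2/3 1/3 -17/39 0 6 E
3 12/17 60/113 30/113 -342/1921 -1 6 S
4 15/41 3/10 3/20 -24/205 -1 5 W
final -2 5 N

n=0: pose=(1,7,W); sL=15/41, sR=15/52; mL=15/104, mR=-225/2132; mL+mR=165/4264 → advance +1; mR−mL=-1065/4264 → turn -1·90°
n=1: pose=(0,7,N); sL=12/49, sR=60/221; mL=30/221, mR=-1614/10829; mL+mR=-144/10829 → advance -1; mR−mL=-3084/10829 → turn -1·90°
n=2: pose=(0,6,E); sL=6/13, sR=2/3; mL=1/3, mR=-17/39; mL+mR=-4/39 → advance -1; mR−mL=-10/13 → turn -1·90°
n=3: pose=(-1,6,S); sL=12/17, sR=60/113; mL=30/113, mR=-342/1921; mL+mR=168/1921 → advance +1; mR−mL=-852/1921 → turn -1·90°
n=4: pose=(-1,5,W); sL=15/41, sR=3/10; mL=3/20, mR=-24/205; mL+mR=27/820 → advance +1; mR−mL=-219/820 → turn -1·90°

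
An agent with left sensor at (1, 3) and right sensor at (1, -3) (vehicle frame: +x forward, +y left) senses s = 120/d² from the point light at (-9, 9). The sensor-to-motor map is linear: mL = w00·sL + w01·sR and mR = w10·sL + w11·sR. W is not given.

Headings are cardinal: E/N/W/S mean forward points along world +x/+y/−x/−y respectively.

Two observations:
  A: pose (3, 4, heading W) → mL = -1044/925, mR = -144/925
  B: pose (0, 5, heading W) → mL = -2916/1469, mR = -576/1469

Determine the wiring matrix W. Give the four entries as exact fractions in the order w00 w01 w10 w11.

-1 -1/2 1/2 -1/2

obs A: pose=(3,4,W) → sL=24/37, sR=24/25, mL=-1044/925, mR=-144/925
obs B: pose=(0,5,W) → sL=120/113, sR=24/13, mL=-2916/1469, mR=-576/1469
sensor matrix S = [[24/37, 24/25], [120/113, 24/13]]; det S = 48384/271765
solve [mL_A; mL_B] = S·[w00; w01] and [mR_A; mR_B] = S·[w10; w11]:
  w00 = -1, w01 = -1/2, w10 = 1/2, w11 = -1/2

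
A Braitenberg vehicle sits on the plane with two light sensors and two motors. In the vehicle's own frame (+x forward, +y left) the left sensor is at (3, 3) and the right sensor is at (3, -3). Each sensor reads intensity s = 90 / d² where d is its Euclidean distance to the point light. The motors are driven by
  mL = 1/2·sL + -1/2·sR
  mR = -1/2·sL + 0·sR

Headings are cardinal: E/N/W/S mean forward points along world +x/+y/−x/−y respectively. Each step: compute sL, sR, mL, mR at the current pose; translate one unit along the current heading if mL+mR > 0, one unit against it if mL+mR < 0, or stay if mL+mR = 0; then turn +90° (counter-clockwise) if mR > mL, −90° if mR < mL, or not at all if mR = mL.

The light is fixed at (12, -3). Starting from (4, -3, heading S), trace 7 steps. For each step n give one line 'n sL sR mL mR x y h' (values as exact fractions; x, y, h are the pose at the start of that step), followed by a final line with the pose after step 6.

0 45/17 9/13 216/221 -45/34 4 -3 S
1 18/25 90/137 108/3425 -9/25 4 -2 W
2 45/58 45/16 -945/928 -45/116 5 -2 N
3 90/109 90/109 0 -45/109 5 -3 W
4 1 5 -2 -1/2 6 -3 N
5 90/97 18/17 -108/1649 -45/97 6 -4 W
6 45/34 45/4 -675/136 -45/68 7 -4 N
final 7 -5 W

n=0: pose=(4,-3,S); sL=45/17, sR=9/13; mL=216/221, mR=-45/34; mL+mR=-9/26 → advance -1; mR−mL=-1017/442 → turn -1·90°
n=1: pose=(4,-2,W); sL=18/25, sR=90/137; mL=108/3425, mR=-9/25; mL+mR=-45/137 → advance -1; mR−mL=-1341/3425 → turn -1·90°
n=2: pose=(5,-2,N); sL=45/58, sR=45/16; mL=-945/928, mR=-45/116; mL+mR=-45/32 → advance -1; mR−mL=585/928 → turn +1·90°
n=3: pose=(5,-3,W); sL=90/109, sR=90/109; mL=0, mR=-45/109; mL+mR=-45/109 → advance -1; mR−mL=-45/109 → turn -1·90°
n=4: pose=(6,-3,N); sL=1, sR=5; mL=-2, mR=-1/2; mL+mR=-5/2 → advance -1; mR−mL=3/2 → turn +1·90°
n=5: pose=(6,-4,W); sL=90/97, sR=18/17; mL=-108/1649, mR=-45/97; mL+mR=-9/17 → advance -1; mR−mL=-657/1649 → turn -1·90°
n=6: pose=(7,-4,N); sL=45/34, sR=45/4; mL=-675/136, mR=-45/68; mL+mR=-45/8 → advance -1; mR−mL=585/136 → turn +1·90°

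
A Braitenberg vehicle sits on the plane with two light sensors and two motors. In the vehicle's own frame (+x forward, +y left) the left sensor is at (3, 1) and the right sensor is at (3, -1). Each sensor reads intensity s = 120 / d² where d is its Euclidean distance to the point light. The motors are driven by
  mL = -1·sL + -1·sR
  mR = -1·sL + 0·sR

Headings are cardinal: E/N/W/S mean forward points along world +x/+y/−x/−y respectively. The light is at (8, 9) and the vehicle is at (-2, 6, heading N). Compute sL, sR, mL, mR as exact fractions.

left sensor world pos  = (-3, 9); dL² = 121
right sensor world pos = (-1, 9); dR² = 81
sL = 120/121 = 120/121
sR = 120/81 = 40/27
mL = -1·sL + -1·sR = -8080/3267
mR = -1·sL + 0·sR = -120/121

120/121 40/27 -8080/3267 -120/121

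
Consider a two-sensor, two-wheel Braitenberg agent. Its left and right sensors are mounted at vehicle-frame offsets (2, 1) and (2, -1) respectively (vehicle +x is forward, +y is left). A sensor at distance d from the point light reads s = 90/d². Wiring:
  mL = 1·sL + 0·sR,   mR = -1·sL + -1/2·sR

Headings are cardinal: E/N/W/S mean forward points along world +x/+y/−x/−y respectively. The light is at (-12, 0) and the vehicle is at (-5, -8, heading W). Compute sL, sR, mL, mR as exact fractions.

45/53 45/37 45/53 -5715/3922

left sensor world pos  = (-7, -9); dL² = 106
right sensor world pos = (-7, -7); dR² = 74
sL = 90/106 = 45/53
sR = 90/74 = 45/37
mL = 1·sL + 0·sR = 45/53
mR = -1·sL + -1/2·sR = -5715/3922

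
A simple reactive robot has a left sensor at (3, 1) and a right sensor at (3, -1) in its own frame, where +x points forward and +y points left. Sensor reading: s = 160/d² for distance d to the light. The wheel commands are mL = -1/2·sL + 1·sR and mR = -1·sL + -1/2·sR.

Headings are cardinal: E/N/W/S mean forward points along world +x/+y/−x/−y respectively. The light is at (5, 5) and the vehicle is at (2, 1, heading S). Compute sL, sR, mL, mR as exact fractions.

160/53 32/13 656/689 -2928/689

left sensor world pos  = (3, -2); dL² = 53
right sensor world pos = (1, -2); dR² = 65
sL = 160/53 = 160/53
sR = 160/65 = 32/13
mL = -1/2·sL + 1·sR = 656/689
mR = -1·sL + -1/2·sR = -2928/689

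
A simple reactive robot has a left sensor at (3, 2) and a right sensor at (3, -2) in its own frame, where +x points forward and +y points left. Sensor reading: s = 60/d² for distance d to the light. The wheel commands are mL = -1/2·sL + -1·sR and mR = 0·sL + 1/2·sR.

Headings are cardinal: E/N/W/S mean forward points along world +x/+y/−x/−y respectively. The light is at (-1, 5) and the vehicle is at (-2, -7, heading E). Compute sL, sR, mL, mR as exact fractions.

left sensor world pos  = (1, -5); dL² = 104
right sensor world pos = (1, -9); dR² = 200
sL = 60/104 = 15/26
sR = 60/200 = 3/10
mL = -1/2·sL + -1·sR = -153/260
mR = 0·sL + 1/2·sR = 3/20

15/26 3/10 -153/260 3/20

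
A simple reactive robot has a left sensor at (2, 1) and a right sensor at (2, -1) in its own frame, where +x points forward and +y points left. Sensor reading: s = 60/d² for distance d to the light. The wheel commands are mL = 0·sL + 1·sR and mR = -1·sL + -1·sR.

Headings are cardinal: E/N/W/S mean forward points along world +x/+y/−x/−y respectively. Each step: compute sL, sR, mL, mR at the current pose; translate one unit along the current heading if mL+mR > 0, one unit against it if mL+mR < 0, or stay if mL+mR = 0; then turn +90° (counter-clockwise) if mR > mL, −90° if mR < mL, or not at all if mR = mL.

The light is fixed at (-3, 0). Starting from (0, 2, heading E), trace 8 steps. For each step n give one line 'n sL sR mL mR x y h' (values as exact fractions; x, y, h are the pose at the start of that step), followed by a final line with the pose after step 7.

0 30/17 30/13 30/13 -900/221 0 2 E
1 20/3 60 60 -200/3 -1 2 S
2 15 15/4 15/4 -75/4 -1 3 W
3 60/29 60/41 60/41 -4200/1189 0 3 N
4 30/17 30/13 30/13 -900/221 0 2 E
5 20/3 60 60 -200/3 -1 2 S
6 15 15/4 15/4 -75/4 -1 3 W
7 60/29 60/41 60/41 -4200/1189 0 3 N
final 0 2 E

n=0: pose=(0,2,E); sL=30/17, sR=30/13; mL=30/13, mR=-900/221; mL+mR=-30/17 → advance -1; mR−mL=-1410/221 → turn -1·90°
n=1: pose=(-1,2,S); sL=20/3, sR=60; mL=60, mR=-200/3; mL+mR=-20/3 → advance -1; mR−mL=-380/3 → turn -1·90°
n=2: pose=(-1,3,W); sL=15, sR=15/4; mL=15/4, mR=-75/4; mL+mR=-15 → advance -1; mR−mL=-45/2 → turn -1·90°
n=3: pose=(0,3,N); sL=60/29, sR=60/41; mL=60/41, mR=-4200/1189; mL+mR=-60/29 → advance -1; mR−mL=-5940/1189 → turn -1·90°
n=4: pose=(0,2,E); sL=30/17, sR=30/13; mL=30/13, mR=-900/221; mL+mR=-30/17 → advance -1; mR−mL=-1410/221 → turn -1·90°
n=5: pose=(-1,2,S); sL=20/3, sR=60; mL=60, mR=-200/3; mL+mR=-20/3 → advance -1; mR−mL=-380/3 → turn -1·90°
n=6: pose=(-1,3,W); sL=15, sR=15/4; mL=15/4, mR=-75/4; mL+mR=-15 → advance -1; mR−mL=-45/2 → turn -1·90°
n=7: pose=(0,3,N); sL=60/29, sR=60/41; mL=60/41, mR=-4200/1189; mL+mR=-60/29 → advance -1; mR−mL=-5940/1189 → turn -1·90°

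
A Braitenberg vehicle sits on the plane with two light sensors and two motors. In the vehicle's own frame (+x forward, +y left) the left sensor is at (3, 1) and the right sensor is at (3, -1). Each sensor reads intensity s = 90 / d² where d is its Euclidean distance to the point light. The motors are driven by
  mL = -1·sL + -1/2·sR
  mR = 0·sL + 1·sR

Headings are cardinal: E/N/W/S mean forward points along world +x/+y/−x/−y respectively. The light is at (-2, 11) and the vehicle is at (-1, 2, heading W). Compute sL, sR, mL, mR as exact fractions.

left sensor world pos  = (-4, 1); dL² = 104
right sensor world pos = (-4, 3); dR² = 68
sL = 90/104 = 45/52
sR = 90/68 = 45/34
mL = -1·sL + -1/2·sR = -675/442
mR = 0·sL + 1·sR = 45/34

45/52 45/34 -675/442 45/34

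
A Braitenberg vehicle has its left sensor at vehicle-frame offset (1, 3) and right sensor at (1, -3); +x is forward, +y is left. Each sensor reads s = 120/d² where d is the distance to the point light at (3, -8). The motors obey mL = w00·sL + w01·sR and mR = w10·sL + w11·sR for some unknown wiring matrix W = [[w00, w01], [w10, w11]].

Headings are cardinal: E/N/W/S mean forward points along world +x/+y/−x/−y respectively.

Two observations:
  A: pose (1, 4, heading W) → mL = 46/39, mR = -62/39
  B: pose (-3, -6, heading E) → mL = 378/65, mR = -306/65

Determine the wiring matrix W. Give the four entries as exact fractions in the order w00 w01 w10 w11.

obs A: pose=(1,4,W) → sL=4/3, sR=20/39, mL=46/39, mR=-62/39
obs B: pose=(-3,-6,E) → sL=12/5, sR=60/13, mL=378/65, mR=-306/65
sensor matrix S = [[4/3, 20/39], [12/5, 60/13]]; det S = 64/13
solve [mL_A; mL_B] = S·[w00; w01] and [mR_A; mR_B] = S·[w10; w11]:
  w00 = 1/2, w01 = 1, w10 = -1, w11 = -1/2

1/2 1 -1 -1/2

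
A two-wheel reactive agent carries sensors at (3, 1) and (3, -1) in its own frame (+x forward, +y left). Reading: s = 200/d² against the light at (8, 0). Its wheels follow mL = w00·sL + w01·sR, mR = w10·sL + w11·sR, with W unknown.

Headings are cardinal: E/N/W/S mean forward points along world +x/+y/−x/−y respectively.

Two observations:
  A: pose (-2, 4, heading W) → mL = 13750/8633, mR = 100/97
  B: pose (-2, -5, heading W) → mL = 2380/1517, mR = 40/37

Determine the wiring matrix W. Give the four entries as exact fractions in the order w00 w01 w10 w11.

1/2 1 0 1

obs A: pose=(-2,4,W) → sL=100/89, sR=100/97, mL=13750/8633, mR=100/97
obs B: pose=(-2,-5,W) → sL=40/41, sR=40/37, mL=2380/1517, mR=40/37
sensor matrix S = [[100/89, 100/97], [40/41, 40/37]]; det S = 2736000/13096261
solve [mL_A; mL_B] = S·[w00; w01] and [mR_A; mR_B] = S·[w10; w11]:
  w00 = 1/2, w01 = 1, w10 = 0, w11 = 1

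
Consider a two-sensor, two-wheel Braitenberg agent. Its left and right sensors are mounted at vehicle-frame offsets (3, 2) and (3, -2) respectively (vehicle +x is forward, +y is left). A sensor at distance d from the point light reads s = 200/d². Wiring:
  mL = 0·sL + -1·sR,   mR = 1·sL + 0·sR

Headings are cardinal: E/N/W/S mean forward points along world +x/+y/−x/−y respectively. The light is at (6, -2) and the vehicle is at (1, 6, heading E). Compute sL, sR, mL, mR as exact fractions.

25/13 5 -5 25/13

left sensor world pos  = (4, 8); dL² = 104
right sensor world pos = (4, 4); dR² = 40
sL = 200/104 = 25/13
sR = 200/40 = 5
mL = 0·sL + -1·sR = -5
mR = 1·sL + 0·sR = 25/13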